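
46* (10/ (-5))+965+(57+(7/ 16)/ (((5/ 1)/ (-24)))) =9279/ 10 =927.90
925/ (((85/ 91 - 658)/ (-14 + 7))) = 589225/ 59793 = 9.85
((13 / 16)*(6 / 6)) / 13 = 1 / 16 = 0.06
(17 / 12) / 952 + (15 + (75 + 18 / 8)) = 61993 / 672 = 92.25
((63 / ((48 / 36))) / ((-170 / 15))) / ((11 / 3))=-1701 / 1496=-1.14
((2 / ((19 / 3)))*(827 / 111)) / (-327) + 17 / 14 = 3884821 / 3218334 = 1.21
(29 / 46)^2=0.40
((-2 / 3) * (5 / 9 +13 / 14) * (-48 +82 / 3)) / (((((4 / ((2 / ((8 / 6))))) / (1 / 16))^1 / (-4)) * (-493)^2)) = -341 / 43234128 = -0.00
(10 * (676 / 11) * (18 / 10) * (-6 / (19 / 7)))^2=261178235136 / 43681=5979218.31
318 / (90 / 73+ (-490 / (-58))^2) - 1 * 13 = -38424721 / 4457515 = -8.62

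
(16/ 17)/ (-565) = -16/ 9605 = -0.00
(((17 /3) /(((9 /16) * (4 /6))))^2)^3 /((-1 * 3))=-6327518887936 /1594323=-3968781.04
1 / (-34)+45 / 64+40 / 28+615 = 617.10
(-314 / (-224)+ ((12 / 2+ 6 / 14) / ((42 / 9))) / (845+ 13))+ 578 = 64958073 / 112112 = 579.40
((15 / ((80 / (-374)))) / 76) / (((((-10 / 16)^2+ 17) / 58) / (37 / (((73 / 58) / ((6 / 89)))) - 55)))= 7472004628 / 45797353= 163.15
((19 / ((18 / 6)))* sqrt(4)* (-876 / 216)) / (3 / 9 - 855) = 0.06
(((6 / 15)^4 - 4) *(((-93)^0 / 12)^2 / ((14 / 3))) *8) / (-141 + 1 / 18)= 3726 / 11099375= 0.00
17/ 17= 1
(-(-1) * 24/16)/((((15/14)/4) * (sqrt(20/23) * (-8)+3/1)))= -448 * sqrt(115)/5365-1932/5365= -1.26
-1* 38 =-38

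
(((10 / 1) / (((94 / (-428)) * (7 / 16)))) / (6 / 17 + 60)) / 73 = -291040 / 12320721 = -0.02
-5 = -5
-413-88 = -501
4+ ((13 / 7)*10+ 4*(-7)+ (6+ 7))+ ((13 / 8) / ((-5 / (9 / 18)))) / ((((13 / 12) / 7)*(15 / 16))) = 1129 / 175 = 6.45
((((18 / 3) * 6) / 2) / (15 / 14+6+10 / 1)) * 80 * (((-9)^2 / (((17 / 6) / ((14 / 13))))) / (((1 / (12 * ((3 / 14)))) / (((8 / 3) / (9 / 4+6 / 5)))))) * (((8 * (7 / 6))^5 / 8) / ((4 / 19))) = 263690374348800 / 1214837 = 217058234.44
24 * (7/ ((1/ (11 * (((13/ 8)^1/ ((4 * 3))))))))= 250.25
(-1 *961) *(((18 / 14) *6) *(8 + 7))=-778410 / 7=-111201.43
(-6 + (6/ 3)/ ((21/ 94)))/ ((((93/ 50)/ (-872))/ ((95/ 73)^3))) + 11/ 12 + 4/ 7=-298906518625/ 98032284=-3049.06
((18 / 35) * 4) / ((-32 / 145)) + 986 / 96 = 319 / 336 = 0.95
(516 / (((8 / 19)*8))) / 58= 2.64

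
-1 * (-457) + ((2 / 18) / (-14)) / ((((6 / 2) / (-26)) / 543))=31144 / 63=494.35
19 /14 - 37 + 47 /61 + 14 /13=-375197 /11102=-33.80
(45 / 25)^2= 81 / 25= 3.24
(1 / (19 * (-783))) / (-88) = 1 / 1309176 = 0.00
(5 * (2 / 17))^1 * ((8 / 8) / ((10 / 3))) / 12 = 1 / 68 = 0.01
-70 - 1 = -71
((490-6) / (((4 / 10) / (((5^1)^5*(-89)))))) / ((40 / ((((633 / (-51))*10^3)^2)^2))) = -16676128328225781250000000000 / 83521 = -199663896843018896445205.40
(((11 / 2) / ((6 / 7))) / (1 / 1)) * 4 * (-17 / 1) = -1309 / 3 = -436.33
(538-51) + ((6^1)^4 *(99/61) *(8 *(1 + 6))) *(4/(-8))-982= -3622707/61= -59388.64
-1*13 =-13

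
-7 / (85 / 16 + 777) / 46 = -0.00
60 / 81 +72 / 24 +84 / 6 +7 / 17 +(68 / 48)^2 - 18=15859 / 7344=2.16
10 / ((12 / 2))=5 / 3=1.67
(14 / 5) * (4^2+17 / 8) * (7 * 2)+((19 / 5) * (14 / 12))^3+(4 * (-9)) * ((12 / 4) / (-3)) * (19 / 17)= 384582329 / 459000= 837.87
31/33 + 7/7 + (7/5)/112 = 5153/2640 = 1.95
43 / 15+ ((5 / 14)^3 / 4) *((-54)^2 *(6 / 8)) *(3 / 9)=1838843 / 164640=11.17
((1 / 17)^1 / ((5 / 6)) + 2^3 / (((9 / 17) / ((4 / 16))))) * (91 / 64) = 4186 / 765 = 5.47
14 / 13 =1.08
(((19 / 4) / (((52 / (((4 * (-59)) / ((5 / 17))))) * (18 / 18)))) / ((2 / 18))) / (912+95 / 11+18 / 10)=-1886643 / 2638168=-0.72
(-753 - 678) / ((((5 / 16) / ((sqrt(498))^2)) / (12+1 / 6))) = -138726864 / 5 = -27745372.80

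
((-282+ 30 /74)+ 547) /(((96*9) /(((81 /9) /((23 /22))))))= 27005 /10212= 2.64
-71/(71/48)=-48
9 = 9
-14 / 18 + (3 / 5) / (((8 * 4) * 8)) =-8933 / 11520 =-0.78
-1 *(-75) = 75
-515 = -515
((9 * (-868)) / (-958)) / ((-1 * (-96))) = 0.08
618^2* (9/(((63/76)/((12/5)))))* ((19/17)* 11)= 72797769792/595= 122349192.93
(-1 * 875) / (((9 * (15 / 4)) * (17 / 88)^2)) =-5420800 / 7803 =-694.71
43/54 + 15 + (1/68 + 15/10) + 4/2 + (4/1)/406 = 7201037/372708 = 19.32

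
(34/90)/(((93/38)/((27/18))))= 323/1395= 0.23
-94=-94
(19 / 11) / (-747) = -19 / 8217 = -0.00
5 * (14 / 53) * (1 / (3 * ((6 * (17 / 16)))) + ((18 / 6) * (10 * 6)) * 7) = 13495160 / 8109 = 1664.22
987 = 987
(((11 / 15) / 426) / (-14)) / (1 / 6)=-11 / 14910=-0.00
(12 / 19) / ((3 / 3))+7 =145 / 19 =7.63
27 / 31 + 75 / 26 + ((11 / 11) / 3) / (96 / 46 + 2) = 218038 / 56823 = 3.84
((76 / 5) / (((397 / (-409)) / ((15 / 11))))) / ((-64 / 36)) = 209817 / 17468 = 12.01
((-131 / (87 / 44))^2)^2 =1103813975900416 / 57289761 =19267212.09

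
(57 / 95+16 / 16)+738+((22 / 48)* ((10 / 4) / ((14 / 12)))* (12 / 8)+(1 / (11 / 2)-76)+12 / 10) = 4105363 / 6160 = 666.46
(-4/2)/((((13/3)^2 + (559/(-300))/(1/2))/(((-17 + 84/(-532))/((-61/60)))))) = -17604000/7849907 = -2.24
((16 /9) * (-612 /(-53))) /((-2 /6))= -61.58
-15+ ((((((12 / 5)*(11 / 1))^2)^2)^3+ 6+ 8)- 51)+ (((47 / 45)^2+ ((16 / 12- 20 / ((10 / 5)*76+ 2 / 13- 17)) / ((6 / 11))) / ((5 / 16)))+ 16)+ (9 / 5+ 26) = 114616494721029974.01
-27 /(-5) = 27 /5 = 5.40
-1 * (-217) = 217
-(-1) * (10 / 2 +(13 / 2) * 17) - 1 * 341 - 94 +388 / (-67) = -43589 / 134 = -325.29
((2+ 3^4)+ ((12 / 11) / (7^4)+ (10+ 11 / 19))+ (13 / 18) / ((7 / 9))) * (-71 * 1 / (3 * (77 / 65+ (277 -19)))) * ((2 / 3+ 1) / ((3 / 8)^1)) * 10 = -87546460469000 / 228257358021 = -383.54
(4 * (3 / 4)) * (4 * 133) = 1596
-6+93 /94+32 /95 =-41737 /8930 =-4.67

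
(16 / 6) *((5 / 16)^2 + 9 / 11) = 2.44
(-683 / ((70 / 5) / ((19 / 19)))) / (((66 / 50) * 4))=-17075 / 1848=-9.24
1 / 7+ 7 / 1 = 50 / 7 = 7.14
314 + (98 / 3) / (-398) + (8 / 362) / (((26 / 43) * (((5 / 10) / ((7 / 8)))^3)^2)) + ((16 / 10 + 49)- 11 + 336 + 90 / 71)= 706573420752709 / 1021302896640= 691.84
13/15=0.87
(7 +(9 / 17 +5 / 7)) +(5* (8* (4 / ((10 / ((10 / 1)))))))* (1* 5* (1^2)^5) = 96181 / 119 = 808.24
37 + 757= 794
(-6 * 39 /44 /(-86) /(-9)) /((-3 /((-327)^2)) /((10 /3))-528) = 0.00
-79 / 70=-1.13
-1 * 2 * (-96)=192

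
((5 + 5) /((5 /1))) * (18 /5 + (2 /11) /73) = 28928 /4015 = 7.20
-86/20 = -43/10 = -4.30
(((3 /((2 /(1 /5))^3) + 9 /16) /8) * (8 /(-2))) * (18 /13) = -783 /2000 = -0.39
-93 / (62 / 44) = -66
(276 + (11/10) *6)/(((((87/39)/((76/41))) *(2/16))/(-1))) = -11168352/5945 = -1878.61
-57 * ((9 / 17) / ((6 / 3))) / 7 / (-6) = 171 / 476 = 0.36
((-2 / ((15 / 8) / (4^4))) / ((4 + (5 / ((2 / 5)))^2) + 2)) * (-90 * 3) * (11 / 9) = 32768 / 59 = 555.39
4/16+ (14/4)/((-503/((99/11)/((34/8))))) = 8047/34204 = 0.24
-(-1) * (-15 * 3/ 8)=-45/ 8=-5.62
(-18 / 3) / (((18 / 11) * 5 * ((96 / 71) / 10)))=-781 / 144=-5.42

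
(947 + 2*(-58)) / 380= 831 / 380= 2.19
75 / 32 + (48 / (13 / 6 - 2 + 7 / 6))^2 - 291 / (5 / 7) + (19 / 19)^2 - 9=141271 / 160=882.94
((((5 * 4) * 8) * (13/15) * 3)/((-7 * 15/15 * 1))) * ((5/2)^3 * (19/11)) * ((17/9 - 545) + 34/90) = 28726100/33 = 870487.88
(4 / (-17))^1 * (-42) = 168 / 17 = 9.88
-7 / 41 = -0.17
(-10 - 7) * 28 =-476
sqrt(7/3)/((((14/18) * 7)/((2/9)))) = 2 * sqrt(21)/147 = 0.06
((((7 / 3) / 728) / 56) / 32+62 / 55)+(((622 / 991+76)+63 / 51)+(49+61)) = 97907776879481 / 518057379840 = 188.99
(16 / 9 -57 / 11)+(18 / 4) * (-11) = -10475 / 198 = -52.90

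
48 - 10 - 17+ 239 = 260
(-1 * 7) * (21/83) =-147/83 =-1.77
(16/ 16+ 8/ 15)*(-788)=-18124/ 15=-1208.27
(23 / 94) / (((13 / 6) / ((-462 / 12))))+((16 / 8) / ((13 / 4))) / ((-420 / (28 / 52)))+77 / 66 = -379109 / 119145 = -3.18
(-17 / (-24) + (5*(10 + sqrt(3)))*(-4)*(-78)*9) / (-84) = -3369617 / 2016 -1170*sqrt(3) / 7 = -1960.94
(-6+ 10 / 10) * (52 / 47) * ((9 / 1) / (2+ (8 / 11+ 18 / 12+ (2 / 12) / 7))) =-270270 / 23077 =-11.71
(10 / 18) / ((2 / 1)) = 5 / 18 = 0.28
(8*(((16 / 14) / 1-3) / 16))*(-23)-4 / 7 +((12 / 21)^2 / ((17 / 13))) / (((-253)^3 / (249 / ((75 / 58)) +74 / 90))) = 126178096001849 / 6070424733450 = 20.79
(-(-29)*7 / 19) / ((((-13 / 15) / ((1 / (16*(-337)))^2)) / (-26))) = 3045 / 276199808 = 0.00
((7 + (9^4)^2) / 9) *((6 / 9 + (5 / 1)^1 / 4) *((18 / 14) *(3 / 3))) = 247518686 / 21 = 11786604.10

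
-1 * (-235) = 235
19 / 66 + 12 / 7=925 / 462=2.00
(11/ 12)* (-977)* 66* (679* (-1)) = 80269343/ 2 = 40134671.50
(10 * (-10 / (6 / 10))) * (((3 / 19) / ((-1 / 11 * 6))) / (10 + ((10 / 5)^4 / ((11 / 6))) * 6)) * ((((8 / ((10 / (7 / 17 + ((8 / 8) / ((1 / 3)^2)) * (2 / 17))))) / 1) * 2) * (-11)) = -6655000 / 332367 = -20.02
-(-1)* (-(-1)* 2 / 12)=1 / 6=0.17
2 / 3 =0.67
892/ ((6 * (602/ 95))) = 21185/ 903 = 23.46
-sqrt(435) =-20.86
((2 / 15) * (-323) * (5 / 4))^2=104329 / 36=2898.03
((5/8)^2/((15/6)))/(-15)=-1/96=-0.01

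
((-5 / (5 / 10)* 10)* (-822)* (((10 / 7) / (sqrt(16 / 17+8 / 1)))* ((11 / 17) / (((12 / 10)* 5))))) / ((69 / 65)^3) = 103464968750* sqrt(646) / 742758849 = 3540.48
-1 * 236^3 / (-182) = 6572128 / 91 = 72221.19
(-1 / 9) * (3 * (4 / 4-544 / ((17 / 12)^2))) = 4591 / 51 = 90.02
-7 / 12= -0.58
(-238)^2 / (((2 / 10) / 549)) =155487780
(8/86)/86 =2/1849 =0.00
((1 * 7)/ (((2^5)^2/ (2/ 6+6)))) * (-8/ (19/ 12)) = -7/ 32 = -0.22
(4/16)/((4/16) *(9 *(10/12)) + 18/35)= 70/669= 0.10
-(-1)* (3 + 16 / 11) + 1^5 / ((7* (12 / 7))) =599 / 132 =4.54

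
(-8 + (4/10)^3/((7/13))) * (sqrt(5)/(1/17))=-117232 * sqrt(5)/875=-299.59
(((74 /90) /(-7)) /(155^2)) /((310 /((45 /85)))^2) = -333 /23353537287500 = -0.00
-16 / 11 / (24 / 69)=-46 / 11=-4.18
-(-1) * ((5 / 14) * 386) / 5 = 193 / 7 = 27.57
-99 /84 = -33 /28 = -1.18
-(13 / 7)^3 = -2197 / 343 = -6.41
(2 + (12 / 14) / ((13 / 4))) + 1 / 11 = 2357 / 1001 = 2.35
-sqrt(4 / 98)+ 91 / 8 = 91 / 8 - sqrt(2) / 7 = 11.17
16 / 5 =3.20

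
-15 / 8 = -1.88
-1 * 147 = -147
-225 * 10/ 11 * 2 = -4500/ 11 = -409.09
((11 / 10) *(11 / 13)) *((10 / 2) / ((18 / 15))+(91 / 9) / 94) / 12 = 27346 / 82485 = 0.33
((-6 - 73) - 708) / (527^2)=-0.00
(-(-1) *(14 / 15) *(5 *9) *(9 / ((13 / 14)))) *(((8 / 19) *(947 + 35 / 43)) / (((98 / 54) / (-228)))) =-11409071616 / 559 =-20409788.22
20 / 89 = 0.22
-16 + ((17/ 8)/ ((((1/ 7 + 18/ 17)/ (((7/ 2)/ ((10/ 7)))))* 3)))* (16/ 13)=-14.22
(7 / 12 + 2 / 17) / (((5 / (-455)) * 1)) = -13013 / 204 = -63.79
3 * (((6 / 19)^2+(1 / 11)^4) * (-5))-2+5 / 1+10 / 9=124355842 / 47568609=2.61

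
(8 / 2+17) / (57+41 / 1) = 0.21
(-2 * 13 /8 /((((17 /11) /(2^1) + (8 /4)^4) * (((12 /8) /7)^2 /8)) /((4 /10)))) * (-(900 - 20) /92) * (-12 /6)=-19731712 /76383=-258.33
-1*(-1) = 1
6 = 6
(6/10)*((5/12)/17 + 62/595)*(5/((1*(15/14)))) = 919/2550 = 0.36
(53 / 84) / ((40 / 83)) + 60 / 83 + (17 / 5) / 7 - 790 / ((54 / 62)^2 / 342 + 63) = -10.02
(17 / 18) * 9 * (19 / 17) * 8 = 76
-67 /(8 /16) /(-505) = 134 /505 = 0.27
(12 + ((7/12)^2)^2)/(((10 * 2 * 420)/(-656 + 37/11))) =-601200569/638668800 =-0.94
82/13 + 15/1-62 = -529/13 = -40.69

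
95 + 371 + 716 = 1182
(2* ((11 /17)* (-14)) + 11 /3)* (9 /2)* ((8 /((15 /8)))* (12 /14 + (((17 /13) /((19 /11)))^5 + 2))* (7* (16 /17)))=-7542295364014895616 /1328472636580115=-5677.42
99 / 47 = 2.11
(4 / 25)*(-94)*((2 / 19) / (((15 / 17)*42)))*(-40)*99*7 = 562496 / 475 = 1184.20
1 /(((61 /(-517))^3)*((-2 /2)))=138188413 /226981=608.81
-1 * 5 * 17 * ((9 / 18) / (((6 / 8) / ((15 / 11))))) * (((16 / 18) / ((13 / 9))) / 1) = -6800 / 143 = -47.55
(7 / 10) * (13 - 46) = -231 / 10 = -23.10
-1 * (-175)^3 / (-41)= -130716.46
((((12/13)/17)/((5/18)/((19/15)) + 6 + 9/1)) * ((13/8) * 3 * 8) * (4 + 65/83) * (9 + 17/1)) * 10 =84722976/489617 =173.04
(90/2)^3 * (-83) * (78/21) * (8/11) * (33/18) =-37456714.29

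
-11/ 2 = -5.50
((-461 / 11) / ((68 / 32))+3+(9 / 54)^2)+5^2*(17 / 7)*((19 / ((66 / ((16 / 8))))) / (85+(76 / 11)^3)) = -16.61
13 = 13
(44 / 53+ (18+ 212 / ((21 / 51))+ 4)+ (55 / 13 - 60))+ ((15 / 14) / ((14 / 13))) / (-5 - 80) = 481.91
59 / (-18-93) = -59 / 111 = -0.53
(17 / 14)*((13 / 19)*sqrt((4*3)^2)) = 1326 / 133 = 9.97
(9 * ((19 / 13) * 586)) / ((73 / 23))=2304738 / 949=2428.60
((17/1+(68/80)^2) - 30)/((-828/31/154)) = 3907519/55200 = 70.79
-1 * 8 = -8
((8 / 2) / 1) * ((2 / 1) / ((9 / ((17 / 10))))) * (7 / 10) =238 / 225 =1.06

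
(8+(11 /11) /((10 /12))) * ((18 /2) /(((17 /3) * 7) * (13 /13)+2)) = 1242 /625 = 1.99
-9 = -9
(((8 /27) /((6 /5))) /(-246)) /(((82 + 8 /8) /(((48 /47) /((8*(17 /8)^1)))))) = -0.00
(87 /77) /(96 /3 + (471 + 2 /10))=435 /193732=0.00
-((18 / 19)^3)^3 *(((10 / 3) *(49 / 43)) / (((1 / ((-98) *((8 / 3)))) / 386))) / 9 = 363134050929377280 / 13875571004497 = 26170.75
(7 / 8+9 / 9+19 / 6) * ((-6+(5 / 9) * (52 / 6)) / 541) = -484 / 43821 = -0.01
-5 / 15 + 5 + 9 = 41 / 3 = 13.67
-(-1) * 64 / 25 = 64 / 25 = 2.56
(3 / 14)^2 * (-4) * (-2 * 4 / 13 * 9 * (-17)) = -11016 / 637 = -17.29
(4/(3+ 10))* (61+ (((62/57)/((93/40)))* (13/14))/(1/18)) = 36612/1729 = 21.18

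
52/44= 13/11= 1.18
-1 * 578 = -578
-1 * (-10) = 10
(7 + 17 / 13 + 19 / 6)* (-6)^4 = 193320 / 13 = 14870.77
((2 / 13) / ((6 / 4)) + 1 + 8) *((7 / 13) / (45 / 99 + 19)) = 27335 / 108498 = 0.25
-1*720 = -720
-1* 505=-505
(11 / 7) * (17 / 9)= 187 / 63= 2.97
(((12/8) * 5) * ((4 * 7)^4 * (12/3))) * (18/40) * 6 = 49787136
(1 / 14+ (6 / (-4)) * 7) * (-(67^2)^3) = 6603461898337 / 7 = 943351699762.43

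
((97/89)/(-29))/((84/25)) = -2425/216804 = -0.01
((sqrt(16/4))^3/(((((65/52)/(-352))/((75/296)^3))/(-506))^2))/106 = 55138377744140625/135983499677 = 405478.44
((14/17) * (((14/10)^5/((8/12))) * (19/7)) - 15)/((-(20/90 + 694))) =-362529/82981250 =-0.00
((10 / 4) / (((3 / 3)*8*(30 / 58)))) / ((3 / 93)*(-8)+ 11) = 899 / 15984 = 0.06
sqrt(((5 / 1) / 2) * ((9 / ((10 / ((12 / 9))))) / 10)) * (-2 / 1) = -1.10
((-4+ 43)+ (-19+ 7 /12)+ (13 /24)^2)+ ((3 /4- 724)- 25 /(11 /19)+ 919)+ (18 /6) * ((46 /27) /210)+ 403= 383513467 /665280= 576.47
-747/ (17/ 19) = -14193/ 17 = -834.88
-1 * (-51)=51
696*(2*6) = 8352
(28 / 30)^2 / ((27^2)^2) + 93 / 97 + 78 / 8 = 10.71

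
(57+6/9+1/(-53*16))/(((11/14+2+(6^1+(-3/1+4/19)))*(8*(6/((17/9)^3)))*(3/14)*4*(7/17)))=1629597691393/425959015680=3.83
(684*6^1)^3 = 69122916864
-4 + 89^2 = 7917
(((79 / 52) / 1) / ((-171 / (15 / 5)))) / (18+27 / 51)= -1343 / 933660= -0.00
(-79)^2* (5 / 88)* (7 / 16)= 218435 / 1408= 155.14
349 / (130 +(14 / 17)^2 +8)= 100861 / 40078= 2.52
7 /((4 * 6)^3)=0.00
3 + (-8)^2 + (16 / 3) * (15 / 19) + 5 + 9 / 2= 3067 / 38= 80.71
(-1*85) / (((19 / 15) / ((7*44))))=-392700 / 19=-20668.42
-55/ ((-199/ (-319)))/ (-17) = 17545/ 3383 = 5.19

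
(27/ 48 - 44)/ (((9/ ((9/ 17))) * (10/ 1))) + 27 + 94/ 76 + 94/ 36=2845831/ 93024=30.59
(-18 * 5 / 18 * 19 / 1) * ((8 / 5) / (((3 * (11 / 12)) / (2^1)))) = -1216 / 11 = -110.55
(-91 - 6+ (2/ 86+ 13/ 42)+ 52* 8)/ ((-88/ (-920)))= 66322225/ 19866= 3338.48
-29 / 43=-0.67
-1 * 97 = -97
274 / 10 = 137 / 5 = 27.40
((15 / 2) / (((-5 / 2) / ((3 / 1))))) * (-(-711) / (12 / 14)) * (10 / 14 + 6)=-100251 / 2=-50125.50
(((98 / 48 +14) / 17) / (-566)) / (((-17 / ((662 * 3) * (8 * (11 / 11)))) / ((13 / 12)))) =1656655 / 981444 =1.69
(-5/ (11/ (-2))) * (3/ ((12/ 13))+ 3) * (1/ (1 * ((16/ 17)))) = 2125/ 352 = 6.04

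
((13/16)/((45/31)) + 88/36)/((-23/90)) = -2163/184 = -11.76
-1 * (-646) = 646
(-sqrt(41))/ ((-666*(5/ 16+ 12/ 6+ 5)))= 8*sqrt(41)/ 38961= 0.00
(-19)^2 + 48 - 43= 366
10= 10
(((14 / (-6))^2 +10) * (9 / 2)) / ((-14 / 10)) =-695 / 14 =-49.64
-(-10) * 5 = 50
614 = 614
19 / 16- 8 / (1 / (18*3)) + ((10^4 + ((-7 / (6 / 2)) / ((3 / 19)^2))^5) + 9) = -1648715090533435855 / 229582512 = -7181361838.80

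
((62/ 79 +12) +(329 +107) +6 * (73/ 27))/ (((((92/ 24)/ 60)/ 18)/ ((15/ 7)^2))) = 601579.64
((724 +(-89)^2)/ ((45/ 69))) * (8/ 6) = 159068/ 9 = 17674.22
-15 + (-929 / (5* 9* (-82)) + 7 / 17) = -899327 / 62730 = -14.34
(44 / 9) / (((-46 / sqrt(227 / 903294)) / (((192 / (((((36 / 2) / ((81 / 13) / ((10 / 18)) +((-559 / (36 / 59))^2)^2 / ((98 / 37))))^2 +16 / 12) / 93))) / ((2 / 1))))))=-22089459209177599597018540812429191118456612712 * sqrt(22783082) / 9345987032392107057684295757387889965267192147161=-11.28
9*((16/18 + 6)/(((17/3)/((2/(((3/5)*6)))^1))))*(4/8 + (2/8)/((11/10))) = 2480/561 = 4.42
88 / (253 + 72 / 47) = 4136 / 11963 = 0.35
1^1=1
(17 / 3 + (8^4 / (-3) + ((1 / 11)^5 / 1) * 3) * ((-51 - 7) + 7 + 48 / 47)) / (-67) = -1549681499312 / 1521448797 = -1018.56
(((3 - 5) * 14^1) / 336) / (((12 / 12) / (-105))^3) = 385875 / 4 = 96468.75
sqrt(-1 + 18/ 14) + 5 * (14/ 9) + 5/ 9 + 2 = sqrt(14)/ 7 + 31/ 3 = 10.87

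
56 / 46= 28 / 23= 1.22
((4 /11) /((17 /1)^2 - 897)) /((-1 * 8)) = 1 /13376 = 0.00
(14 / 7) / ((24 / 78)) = 13 / 2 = 6.50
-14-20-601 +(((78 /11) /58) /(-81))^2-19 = -48516184757 /74183769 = -654.00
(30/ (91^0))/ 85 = 6/ 17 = 0.35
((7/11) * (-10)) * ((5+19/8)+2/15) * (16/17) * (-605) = 81620/3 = 27206.67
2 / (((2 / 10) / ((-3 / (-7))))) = 30 / 7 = 4.29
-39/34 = -1.15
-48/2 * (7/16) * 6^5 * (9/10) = -367416/5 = -73483.20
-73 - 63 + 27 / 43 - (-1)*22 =-4875 / 43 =-113.37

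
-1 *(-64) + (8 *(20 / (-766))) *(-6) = 24992 / 383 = 65.25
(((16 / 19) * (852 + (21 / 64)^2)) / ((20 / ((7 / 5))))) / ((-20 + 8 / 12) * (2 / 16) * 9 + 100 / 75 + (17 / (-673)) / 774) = -6363242725581 / 2586456198400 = -2.46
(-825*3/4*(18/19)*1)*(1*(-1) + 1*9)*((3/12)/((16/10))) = -111375/152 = -732.73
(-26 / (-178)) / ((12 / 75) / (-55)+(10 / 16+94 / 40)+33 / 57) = 2717000 / 66052863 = 0.04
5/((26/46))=115/13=8.85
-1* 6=-6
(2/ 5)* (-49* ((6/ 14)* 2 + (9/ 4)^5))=-2936409/ 2560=-1147.03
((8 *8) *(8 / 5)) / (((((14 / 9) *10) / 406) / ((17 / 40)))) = 1135.87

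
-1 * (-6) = 6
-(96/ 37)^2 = -9216/ 1369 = -6.73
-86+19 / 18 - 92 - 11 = -3383 / 18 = -187.94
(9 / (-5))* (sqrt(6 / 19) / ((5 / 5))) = -9* sqrt(114) / 95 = -1.01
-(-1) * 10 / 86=5 / 43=0.12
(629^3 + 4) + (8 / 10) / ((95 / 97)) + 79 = 118207679588 / 475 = 248858272.82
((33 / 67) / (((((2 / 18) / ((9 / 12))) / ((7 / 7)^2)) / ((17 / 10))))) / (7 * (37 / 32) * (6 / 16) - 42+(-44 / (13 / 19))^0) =-484704 / 3255865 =-0.15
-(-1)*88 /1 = 88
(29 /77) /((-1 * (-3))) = 29 /231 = 0.13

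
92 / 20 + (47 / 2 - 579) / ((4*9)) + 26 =5461 / 360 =15.17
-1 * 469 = -469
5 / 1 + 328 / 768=521 / 96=5.43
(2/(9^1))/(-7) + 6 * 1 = 376/63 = 5.97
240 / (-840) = -0.29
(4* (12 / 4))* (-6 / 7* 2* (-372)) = 53568 / 7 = 7652.57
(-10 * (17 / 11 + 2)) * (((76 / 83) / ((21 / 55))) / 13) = -3800 / 581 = -6.54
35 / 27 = 1.30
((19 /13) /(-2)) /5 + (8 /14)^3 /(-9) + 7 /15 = 24061 /80262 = 0.30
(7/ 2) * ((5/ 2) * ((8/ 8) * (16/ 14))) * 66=660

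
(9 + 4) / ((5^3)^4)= 13 / 244140625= 0.00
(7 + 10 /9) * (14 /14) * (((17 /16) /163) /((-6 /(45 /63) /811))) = -5032255 /985824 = -5.10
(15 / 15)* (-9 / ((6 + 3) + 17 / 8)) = -0.81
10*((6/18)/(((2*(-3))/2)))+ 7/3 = 11/9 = 1.22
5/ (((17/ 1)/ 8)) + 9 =193/ 17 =11.35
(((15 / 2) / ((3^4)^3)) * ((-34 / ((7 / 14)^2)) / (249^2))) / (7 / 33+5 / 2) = -0.00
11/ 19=0.58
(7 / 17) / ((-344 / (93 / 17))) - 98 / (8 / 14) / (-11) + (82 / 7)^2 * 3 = 22894706539 / 53585224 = 427.26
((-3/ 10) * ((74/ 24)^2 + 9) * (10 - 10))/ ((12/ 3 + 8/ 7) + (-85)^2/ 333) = 0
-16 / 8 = -2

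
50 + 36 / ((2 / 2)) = 86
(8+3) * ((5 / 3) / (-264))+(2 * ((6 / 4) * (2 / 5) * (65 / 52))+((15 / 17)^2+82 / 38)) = 1726501 / 395352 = 4.37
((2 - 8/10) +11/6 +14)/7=73/30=2.43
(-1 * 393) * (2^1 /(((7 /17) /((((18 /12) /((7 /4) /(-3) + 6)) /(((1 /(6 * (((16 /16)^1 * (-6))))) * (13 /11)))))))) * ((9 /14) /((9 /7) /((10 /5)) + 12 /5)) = 285733008 /83993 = 3401.87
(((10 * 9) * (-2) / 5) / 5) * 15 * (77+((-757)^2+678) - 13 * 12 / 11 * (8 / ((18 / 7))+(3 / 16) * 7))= -681604623 / 11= -61964056.64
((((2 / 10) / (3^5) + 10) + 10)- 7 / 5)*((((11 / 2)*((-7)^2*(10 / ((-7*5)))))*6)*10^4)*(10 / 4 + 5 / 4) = -322259259.26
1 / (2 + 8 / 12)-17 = -133 / 8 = -16.62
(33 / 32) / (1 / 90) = 1485 / 16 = 92.81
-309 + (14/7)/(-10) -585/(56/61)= -265001/280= -946.43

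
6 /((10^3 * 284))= 3 /142000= 0.00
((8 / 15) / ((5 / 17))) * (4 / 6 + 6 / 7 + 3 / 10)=26044 / 7875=3.31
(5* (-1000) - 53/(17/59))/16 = -88127/272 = -324.00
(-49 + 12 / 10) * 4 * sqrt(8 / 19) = -1912 * sqrt(38) / 95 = -124.07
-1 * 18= -18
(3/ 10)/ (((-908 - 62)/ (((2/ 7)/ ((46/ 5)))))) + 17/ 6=2654881/ 937020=2.83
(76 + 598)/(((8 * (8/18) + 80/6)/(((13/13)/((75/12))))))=3033/475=6.39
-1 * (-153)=153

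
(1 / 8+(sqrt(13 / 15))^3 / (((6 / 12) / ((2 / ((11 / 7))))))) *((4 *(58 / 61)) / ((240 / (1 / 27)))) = 0.00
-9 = -9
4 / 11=0.36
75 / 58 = 1.29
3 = 3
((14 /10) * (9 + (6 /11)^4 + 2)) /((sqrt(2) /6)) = 65.86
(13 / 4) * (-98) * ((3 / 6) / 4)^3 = -637 / 1024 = -0.62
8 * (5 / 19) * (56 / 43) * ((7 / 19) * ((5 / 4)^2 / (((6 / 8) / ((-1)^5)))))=-98000 / 46569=-2.10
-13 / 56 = -0.23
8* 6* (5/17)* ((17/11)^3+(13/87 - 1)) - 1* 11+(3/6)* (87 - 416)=-177690313/1312366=-135.40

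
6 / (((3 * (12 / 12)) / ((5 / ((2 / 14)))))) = 70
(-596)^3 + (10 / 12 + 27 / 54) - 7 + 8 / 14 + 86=-211708655.10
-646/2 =-323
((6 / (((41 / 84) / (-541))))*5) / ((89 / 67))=-91342440 / 3649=-25032.18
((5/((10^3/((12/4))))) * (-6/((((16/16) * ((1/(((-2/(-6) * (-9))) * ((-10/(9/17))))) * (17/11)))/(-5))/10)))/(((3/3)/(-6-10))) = -2640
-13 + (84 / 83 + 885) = 72460 / 83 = 873.01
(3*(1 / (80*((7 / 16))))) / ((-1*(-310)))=3 / 10850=0.00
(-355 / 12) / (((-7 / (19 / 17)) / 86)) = 290035 / 714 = 406.21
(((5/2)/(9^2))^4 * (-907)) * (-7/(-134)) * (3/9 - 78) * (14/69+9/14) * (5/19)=28397603125/38208958307136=0.00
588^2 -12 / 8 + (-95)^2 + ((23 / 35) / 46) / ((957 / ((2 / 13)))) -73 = 308892799217 / 870870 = 354694.50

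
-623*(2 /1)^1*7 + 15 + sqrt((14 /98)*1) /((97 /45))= -8707 + 45*sqrt(7) /679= -8706.82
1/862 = 0.00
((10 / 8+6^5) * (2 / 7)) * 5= 155545 / 14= 11110.36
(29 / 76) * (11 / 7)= 319 / 532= 0.60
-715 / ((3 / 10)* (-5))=476.67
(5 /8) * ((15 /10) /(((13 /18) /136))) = 2295 /13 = 176.54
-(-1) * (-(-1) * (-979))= -979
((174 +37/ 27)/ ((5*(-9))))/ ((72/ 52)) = -2.81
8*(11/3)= 88/3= 29.33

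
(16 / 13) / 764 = 4 / 2483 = 0.00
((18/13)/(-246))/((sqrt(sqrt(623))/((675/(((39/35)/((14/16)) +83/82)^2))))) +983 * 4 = 3932 -2847757500 * 623^(3/4)/2439597627077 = 3931.85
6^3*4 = 864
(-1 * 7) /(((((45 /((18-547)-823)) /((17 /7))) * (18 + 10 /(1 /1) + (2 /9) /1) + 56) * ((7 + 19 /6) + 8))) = -68952 /9951809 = -0.01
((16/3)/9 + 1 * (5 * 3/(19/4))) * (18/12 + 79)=154882/513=301.91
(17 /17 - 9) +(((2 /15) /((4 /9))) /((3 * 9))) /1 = -719 /90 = -7.99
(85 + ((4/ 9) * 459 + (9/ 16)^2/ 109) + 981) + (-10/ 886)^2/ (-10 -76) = 299052256949027/ 235473680128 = 1270.00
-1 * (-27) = 27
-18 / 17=-1.06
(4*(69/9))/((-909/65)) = -5980/2727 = -2.19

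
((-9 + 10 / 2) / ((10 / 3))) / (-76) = 3 / 190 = 0.02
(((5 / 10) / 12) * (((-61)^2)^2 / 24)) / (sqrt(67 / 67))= 24037.92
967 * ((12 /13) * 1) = 11604 /13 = 892.62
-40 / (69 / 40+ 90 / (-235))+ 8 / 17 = -1258216 / 42891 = -29.34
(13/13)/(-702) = -1/702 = -0.00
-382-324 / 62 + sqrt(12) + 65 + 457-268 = -4130 / 31 + 2*sqrt(3) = -129.76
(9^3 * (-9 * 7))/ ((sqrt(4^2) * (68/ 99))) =-16716.08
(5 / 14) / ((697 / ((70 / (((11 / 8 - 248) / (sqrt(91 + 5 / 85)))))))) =-1200* sqrt(731) / 23378077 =-0.00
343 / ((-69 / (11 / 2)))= -27.34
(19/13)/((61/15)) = 285/793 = 0.36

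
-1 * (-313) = 313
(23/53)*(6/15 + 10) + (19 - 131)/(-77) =17396/2915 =5.97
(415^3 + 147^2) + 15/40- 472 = 571956099/8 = 71494512.38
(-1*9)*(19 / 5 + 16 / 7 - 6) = -27 / 35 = -0.77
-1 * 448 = -448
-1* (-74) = 74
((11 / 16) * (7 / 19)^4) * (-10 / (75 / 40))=-26411 / 390963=-0.07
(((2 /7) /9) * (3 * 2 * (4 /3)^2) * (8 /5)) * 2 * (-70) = -2048 /27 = -75.85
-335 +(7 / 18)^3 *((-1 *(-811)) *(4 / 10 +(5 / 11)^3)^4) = -332.16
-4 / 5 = -0.80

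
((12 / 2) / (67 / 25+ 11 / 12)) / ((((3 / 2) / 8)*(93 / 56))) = 179200 / 33449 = 5.36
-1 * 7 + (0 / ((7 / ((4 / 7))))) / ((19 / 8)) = -7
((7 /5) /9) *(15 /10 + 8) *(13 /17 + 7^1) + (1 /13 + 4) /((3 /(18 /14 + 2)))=369881 /23205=15.94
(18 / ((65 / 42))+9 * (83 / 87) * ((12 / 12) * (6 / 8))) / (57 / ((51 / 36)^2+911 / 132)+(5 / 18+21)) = 0.65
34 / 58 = 17 / 29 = 0.59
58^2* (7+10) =57188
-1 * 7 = -7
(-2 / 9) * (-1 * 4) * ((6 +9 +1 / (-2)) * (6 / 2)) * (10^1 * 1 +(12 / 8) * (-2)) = 812 / 3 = 270.67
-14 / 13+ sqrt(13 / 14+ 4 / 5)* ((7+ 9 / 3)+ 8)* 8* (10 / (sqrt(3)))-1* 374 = -4876 / 13+ 528* sqrt(210) / 7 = 717.99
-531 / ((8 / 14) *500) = -3717 / 2000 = -1.86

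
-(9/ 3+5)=-8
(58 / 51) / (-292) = -29 / 7446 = -0.00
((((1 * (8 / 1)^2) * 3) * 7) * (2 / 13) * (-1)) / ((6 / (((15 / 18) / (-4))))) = 280 / 39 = 7.18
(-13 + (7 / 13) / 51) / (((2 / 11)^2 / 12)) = -1042052 / 221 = -4715.17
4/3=1.33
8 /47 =0.17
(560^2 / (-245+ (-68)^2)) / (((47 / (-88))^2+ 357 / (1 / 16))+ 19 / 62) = 15056814080 / 1201061273217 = 0.01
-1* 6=-6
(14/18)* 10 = 70/9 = 7.78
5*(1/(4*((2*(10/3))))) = 3/16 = 0.19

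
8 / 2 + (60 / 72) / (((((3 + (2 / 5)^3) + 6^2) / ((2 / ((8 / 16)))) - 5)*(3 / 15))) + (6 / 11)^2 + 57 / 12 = 34330471 / 3460116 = 9.92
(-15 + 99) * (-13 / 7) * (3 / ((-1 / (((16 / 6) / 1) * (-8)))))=-9984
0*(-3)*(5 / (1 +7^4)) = 0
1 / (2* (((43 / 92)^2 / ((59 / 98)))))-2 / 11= 1192082 / 996611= 1.20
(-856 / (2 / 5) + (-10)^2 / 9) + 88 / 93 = -593696 / 279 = -2127.94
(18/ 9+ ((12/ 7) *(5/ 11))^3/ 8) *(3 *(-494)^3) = -744711862.08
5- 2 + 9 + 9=21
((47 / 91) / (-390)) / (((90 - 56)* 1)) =-47 / 1206660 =-0.00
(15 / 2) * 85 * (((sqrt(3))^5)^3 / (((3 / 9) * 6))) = 2788425 * sqrt(3) / 4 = 1207423.44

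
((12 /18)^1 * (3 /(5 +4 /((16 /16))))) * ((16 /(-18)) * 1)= -16 /81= -0.20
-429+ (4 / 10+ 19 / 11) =-426.87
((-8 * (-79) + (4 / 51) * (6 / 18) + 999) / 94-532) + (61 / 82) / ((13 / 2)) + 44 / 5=-19383796031 / 38328030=-505.73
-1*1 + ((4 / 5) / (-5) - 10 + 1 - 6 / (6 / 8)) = -454 / 25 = -18.16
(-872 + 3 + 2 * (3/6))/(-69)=868/69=12.58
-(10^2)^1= -100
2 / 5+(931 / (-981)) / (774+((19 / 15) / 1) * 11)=7706351 / 19324065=0.40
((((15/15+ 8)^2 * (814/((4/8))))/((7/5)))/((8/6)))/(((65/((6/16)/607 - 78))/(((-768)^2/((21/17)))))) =-15650587447418880/386659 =-40476459742.10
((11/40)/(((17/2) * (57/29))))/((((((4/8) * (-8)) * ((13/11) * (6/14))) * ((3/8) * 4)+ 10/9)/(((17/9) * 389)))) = -9555007/1523040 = -6.27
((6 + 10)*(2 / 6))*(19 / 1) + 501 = 1807 / 3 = 602.33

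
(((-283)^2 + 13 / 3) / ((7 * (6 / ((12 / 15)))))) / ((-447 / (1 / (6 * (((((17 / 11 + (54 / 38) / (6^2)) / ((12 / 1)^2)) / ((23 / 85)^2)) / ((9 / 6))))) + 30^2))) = -3077.33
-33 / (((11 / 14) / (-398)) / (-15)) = -250740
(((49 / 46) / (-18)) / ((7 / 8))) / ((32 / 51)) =-119 / 1104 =-0.11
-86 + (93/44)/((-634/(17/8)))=-19194029/223168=-86.01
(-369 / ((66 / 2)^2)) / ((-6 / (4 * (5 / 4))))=205 / 726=0.28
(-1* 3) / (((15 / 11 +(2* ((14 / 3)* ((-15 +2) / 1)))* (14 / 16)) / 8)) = 1584 / 6917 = 0.23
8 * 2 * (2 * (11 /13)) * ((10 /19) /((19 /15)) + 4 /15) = 1300288 /70395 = 18.47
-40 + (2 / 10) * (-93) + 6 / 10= -58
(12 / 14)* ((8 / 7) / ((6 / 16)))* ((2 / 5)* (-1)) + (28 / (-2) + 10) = -1236 / 245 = -5.04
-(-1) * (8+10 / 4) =21 / 2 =10.50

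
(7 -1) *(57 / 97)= 342 / 97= 3.53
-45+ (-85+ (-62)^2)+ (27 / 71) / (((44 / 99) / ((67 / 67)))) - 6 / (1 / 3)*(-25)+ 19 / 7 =8285129 / 1988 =4167.57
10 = 10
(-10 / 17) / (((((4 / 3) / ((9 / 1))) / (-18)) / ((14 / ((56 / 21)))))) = 25515 / 68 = 375.22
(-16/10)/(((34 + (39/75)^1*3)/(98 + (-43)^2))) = -77880/889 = -87.60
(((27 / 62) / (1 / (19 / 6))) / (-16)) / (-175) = 171 / 347200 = 0.00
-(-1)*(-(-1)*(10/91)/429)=10/39039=0.00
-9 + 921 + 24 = 936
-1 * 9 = -9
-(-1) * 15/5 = 3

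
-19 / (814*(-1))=19 / 814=0.02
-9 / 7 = -1.29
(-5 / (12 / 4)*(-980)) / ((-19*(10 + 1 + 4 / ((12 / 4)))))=-4900 / 703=-6.97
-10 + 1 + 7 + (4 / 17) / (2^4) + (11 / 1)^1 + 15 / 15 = 681 / 68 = 10.01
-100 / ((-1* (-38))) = -50 / 19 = -2.63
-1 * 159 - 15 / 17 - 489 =-11031 / 17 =-648.88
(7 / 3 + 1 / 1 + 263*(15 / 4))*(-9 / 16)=-35625 / 64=-556.64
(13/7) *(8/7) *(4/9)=416/441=0.94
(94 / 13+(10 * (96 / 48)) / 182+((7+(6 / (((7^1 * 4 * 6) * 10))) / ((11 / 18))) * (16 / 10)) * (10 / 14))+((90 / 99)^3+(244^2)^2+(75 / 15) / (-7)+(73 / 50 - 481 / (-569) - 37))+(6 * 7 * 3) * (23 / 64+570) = 1368005518738186693759 / 385939954400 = 3544607141.97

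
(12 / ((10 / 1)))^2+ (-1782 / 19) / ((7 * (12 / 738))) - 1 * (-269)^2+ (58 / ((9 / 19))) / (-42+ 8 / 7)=-313185435419 / 4279275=-73186.56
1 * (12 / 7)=12 / 7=1.71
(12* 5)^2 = 3600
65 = 65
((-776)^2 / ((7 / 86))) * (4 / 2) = 103574272 / 7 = 14796324.57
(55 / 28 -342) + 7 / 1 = -9325 / 28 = -333.04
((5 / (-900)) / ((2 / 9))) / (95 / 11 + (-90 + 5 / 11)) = 11 / 35600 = 0.00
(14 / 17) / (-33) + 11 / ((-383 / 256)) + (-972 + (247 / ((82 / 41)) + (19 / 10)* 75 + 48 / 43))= -6580658464 / 9239109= -712.26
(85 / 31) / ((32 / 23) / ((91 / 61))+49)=177905 / 3239779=0.05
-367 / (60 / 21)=-2569 / 20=-128.45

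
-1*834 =-834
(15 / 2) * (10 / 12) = 25 / 4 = 6.25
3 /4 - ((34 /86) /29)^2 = 4663871 /6220036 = 0.75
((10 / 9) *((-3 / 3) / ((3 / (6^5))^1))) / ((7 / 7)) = -2880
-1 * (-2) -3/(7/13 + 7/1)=157/98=1.60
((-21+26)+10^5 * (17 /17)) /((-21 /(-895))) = 29834825 /7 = 4262117.86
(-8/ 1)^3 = -512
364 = 364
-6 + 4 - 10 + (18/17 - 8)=-322/17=-18.94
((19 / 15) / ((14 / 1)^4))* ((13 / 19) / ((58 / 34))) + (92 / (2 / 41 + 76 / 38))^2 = 101089826983 / 50132880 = 2016.44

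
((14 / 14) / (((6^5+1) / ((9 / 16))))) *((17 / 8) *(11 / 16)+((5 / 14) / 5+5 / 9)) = 0.00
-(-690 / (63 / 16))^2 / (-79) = 13542400 / 34839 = 388.71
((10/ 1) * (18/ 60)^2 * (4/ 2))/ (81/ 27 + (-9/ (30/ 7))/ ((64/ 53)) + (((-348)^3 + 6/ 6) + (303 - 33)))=-1152/ 26972108633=-0.00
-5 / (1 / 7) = -35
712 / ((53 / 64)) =45568 / 53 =859.77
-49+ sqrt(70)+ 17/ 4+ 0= -179/ 4+ sqrt(70)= -36.38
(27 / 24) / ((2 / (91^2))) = 74529 / 16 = 4658.06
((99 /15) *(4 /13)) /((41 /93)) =12276 /2665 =4.61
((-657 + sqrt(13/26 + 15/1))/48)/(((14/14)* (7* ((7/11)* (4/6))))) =-7227/1568 + 11* sqrt(62)/3136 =-4.58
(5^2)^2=625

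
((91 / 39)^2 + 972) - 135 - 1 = 7573 / 9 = 841.44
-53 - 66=-119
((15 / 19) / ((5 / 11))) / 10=33 / 190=0.17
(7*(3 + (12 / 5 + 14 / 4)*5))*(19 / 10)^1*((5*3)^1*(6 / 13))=5985 / 2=2992.50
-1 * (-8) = 8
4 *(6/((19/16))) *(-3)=-1152/19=-60.63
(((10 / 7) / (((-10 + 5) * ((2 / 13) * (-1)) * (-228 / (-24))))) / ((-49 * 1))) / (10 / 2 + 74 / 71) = -142 / 215061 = -0.00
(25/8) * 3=75/8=9.38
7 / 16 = 0.44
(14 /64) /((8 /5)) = 35 /256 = 0.14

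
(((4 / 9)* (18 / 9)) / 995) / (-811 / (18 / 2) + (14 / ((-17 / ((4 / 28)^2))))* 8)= -952 / 96169735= -0.00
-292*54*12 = -189216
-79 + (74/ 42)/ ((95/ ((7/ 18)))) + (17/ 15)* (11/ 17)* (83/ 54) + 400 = 2478824/ 7695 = 322.13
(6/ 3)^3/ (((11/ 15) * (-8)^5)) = -15/ 45056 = -0.00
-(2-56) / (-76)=-27 / 38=-0.71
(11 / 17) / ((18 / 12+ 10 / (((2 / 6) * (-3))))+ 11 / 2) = -11 / 51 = -0.22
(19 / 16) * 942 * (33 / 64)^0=8949 / 8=1118.62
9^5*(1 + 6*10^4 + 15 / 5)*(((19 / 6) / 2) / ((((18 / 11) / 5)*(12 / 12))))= 34283510415 / 2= 17141755207.50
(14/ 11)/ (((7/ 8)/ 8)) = 128/ 11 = 11.64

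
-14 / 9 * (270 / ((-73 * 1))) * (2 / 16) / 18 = 35 / 876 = 0.04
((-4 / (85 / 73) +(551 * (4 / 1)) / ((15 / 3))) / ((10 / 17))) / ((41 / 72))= 1338336 / 1025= 1305.69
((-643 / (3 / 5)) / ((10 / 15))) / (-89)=3215 / 178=18.06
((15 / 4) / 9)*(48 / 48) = 5 / 12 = 0.42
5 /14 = 0.36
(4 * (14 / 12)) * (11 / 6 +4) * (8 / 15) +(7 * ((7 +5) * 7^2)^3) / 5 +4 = 38423224708 / 135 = 284616479.32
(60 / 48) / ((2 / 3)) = 15 / 8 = 1.88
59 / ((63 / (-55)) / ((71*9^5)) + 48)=1511621595 / 1229793833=1.23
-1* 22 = -22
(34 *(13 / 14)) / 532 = 221 / 3724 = 0.06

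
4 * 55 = 220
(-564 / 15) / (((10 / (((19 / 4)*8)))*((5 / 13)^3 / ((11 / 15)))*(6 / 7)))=-302135834 / 140625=-2148.52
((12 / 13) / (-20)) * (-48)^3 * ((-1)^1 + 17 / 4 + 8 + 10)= 108465.23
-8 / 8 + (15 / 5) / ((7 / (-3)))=-16 / 7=-2.29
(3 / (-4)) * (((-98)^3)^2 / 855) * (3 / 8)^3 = -124571584809 / 3040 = -40977495.00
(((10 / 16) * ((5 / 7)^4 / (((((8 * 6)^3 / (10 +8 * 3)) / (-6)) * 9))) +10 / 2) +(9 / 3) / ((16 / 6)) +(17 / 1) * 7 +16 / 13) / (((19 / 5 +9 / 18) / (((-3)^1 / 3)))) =-13085051630395 / 445296144384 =-29.39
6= 6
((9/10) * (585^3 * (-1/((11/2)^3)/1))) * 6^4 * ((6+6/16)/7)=-11909273945400/9317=-1278230540.45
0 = 0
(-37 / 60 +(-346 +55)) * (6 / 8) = -17497 / 80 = -218.71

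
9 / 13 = 0.69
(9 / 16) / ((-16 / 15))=-0.53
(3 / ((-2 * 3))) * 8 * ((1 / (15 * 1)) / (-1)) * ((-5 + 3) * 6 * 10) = -32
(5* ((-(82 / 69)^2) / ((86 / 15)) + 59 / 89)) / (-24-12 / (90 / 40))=-12650645 / 178154504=-0.07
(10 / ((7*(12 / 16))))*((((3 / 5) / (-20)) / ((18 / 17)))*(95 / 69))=-323 / 4347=-0.07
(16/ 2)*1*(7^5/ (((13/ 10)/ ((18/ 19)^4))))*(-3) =-423439591680/ 1694173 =-249938.81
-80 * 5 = -400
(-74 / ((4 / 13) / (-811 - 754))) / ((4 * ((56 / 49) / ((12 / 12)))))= 5269355 / 64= 82333.67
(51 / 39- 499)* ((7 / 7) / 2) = -3235 / 13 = -248.85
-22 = -22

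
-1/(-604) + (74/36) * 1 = 11183/5436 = 2.06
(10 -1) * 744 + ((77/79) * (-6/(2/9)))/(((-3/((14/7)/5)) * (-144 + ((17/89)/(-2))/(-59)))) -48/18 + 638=13138007240414/1792041135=7331.31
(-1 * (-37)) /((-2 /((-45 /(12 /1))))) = 555 /8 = 69.38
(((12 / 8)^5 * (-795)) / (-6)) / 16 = 64395 / 1024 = 62.89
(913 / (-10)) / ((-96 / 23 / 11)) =230989 / 960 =240.61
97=97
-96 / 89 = -1.08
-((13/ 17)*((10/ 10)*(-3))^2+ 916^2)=-14264069/ 17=-839062.88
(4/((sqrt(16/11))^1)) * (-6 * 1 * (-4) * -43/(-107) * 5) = 5160 * sqrt(11)/107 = 159.94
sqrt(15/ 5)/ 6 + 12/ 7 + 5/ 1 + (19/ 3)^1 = 13.34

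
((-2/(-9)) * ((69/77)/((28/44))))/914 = 23/67179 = 0.00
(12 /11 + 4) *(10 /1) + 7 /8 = 4557 /88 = 51.78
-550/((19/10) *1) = -5500/19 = -289.47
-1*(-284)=284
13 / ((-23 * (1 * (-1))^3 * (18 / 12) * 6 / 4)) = 52 / 207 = 0.25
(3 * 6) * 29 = 522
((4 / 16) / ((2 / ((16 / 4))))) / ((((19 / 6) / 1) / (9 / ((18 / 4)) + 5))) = 21 / 19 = 1.11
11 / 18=0.61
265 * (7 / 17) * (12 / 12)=1855 / 17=109.12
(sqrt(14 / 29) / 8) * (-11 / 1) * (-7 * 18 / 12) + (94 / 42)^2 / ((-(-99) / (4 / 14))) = 4418 / 305613 + 231 * sqrt(406) / 464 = 10.05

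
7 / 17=0.41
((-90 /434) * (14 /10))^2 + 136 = 130777 /961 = 136.08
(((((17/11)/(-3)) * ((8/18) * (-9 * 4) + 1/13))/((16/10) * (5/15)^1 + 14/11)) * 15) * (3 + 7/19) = 8445600/36803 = 229.48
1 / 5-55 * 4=-1099 / 5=-219.80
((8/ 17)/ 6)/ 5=4/ 255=0.02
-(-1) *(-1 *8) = -8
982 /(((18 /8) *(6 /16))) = 31424 /27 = 1163.85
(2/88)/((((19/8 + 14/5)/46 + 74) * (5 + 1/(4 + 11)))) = 75/1239161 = 0.00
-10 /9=-1.11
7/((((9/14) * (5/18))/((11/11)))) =196/5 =39.20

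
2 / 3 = 0.67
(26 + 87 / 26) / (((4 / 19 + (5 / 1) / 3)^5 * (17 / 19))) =8722729750329 / 6199278649694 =1.41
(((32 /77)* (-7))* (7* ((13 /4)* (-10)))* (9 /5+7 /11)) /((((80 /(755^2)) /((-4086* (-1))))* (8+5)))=436943315340 /121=3611101779.67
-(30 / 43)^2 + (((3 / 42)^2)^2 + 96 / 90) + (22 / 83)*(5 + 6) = 3.50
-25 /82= -0.30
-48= -48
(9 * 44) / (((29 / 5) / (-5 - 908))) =-1807740 / 29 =-62335.86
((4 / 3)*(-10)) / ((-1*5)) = 8 / 3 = 2.67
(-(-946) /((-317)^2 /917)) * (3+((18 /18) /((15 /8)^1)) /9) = 358270066 /13566015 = 26.41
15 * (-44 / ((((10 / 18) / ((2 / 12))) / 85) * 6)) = -2805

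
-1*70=-70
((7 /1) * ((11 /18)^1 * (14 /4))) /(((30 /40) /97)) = 52283 /27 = 1936.41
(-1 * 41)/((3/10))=-410/3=-136.67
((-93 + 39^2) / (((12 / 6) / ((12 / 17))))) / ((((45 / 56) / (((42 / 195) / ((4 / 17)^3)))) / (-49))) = -165145582 / 325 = -508140.25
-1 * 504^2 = -254016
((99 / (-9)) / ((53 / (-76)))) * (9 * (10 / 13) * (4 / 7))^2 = 108345600 / 438893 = 246.86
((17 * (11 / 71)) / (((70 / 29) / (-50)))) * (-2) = 54230 / 497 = 109.11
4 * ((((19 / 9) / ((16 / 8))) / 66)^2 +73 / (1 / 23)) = 2369646937 / 352836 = 6716.00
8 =8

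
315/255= 21/17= 1.24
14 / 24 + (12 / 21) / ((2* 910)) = 22307 / 38220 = 0.58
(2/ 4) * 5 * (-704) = -1760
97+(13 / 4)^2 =1721 / 16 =107.56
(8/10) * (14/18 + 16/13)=188/117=1.61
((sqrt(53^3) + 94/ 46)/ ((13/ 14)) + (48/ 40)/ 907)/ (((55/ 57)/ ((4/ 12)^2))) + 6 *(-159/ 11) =-19347128494/ 223734225 + 14098 *sqrt(53)/ 2145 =-38.63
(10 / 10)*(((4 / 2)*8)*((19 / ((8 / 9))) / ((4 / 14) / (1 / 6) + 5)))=50.94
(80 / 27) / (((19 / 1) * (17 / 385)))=30800 / 8721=3.53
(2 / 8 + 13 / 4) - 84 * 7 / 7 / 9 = -5.83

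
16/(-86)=-8/43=-0.19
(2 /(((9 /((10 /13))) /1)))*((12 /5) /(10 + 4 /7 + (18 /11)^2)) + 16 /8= 444434 /218829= 2.03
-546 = -546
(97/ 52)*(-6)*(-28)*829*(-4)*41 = -553884744/ 13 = -42606518.77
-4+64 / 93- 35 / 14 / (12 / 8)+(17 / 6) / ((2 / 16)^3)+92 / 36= 404060 / 279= 1448.24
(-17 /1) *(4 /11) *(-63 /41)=4284 /451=9.50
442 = 442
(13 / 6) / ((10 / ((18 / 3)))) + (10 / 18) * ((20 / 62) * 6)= 2209 / 930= 2.38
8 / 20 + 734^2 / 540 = 134743 / 135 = 998.10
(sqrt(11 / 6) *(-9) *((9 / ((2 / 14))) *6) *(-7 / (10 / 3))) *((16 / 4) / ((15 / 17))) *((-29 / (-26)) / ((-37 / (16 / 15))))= -10435824 *sqrt(66) / 60125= -1410.08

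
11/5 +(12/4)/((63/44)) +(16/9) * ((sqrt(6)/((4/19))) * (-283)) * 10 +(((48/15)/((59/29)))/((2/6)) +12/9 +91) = 209282/2065 - 215080 * sqrt(6)/9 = -58436.01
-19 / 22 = -0.86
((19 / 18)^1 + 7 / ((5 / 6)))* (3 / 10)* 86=36593 / 150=243.95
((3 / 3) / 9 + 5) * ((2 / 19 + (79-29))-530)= -419428 / 171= -2452.80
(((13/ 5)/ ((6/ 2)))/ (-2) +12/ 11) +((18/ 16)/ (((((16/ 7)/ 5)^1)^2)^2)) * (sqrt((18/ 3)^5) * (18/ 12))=217/ 330 +364651875 * sqrt(6)/ 262144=3407.99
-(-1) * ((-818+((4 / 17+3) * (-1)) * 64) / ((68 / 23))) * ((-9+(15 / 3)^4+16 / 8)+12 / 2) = -62524488 / 289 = -216347.71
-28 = -28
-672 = -672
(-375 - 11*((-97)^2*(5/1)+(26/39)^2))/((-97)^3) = 4660874/8214057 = 0.57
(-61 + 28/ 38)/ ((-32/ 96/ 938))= 3222030/ 19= 169580.53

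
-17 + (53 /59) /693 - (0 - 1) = -654139 /40887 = -16.00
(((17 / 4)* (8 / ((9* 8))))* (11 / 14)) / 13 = 187 / 6552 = 0.03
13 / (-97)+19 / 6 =1765 / 582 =3.03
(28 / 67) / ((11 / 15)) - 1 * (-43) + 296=250263 / 737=339.57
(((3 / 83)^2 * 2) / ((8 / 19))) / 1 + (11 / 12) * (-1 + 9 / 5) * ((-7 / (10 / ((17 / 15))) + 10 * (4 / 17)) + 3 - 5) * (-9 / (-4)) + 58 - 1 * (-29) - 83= 384078933 / 117113000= 3.28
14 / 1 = 14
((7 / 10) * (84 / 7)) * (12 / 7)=72 / 5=14.40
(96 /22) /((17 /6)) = 288 /187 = 1.54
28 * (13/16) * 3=273/4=68.25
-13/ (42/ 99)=-429/ 14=-30.64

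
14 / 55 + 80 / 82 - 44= -96446 / 2255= -42.77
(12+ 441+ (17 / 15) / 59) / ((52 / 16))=139.39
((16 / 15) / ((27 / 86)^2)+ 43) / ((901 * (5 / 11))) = 6473951 / 49262175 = 0.13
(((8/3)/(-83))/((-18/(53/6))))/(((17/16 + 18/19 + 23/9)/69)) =741152/3110259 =0.24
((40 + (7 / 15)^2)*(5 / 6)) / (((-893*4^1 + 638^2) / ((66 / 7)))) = 99539 / 127093680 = 0.00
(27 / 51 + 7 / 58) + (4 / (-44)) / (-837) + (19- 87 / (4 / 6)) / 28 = -846933529 / 254186856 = -3.33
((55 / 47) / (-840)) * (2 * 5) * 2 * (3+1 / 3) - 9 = -26924 / 2961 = -9.09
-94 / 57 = -1.65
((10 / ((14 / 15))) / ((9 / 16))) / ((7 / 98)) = 800 / 3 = 266.67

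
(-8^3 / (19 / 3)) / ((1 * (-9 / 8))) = 4096 / 57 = 71.86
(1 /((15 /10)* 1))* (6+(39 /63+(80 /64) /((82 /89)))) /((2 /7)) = 54937 /2952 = 18.61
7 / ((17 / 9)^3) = 5103 / 4913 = 1.04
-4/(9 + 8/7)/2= -14/71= -0.20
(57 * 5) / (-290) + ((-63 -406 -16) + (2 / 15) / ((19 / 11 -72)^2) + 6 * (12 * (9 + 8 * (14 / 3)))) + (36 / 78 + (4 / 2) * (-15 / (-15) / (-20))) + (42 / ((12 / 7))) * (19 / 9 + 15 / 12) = 237834214914733 / 81096635880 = 2932.73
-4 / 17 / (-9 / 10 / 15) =200 / 51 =3.92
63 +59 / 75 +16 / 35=33728 / 525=64.24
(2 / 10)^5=1 / 3125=0.00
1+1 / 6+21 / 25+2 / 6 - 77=-3733 / 50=-74.66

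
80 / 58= 40 / 29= 1.38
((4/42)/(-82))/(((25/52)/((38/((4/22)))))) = -10868/21525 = -0.50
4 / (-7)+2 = 10 / 7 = 1.43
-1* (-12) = 12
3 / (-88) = -3 / 88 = -0.03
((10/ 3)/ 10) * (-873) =-291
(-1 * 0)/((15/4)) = 0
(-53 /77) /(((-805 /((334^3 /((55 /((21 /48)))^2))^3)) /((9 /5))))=115706772443586942010676619 /5737023142400000000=20168433.97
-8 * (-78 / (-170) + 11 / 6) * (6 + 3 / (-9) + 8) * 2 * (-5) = 383432 / 153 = 2506.09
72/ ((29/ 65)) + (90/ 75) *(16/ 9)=163.51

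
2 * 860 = 1720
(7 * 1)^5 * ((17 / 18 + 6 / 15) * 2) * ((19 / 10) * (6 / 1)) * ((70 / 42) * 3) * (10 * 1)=77278586 / 3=25759528.67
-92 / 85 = -1.08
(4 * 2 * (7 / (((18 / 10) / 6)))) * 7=3920 / 3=1306.67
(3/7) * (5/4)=15/28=0.54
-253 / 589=-0.43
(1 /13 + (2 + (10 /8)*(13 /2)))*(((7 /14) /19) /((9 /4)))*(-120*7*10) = -742700 /741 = -1002.29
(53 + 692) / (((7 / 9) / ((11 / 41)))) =256.99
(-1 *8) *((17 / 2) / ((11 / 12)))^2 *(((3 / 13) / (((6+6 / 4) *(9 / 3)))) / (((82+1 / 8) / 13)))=-147968 / 132495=-1.12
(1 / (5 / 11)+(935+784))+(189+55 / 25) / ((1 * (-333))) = 2864842 / 1665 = 1720.63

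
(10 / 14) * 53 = 37.86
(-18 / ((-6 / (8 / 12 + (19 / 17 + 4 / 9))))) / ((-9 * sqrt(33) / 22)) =-682 * sqrt(33) / 1377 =-2.85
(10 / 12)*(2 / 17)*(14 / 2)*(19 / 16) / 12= 665 / 9792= 0.07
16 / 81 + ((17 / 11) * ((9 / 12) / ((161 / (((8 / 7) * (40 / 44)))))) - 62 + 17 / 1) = -494793223 / 11045727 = -44.79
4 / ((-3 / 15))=-20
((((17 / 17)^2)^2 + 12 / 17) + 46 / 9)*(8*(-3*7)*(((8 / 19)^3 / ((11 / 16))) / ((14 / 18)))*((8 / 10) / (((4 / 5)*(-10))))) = 102531072 / 6413165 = 15.99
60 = 60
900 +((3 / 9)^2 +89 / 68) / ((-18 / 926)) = 4554853 / 5508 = 826.95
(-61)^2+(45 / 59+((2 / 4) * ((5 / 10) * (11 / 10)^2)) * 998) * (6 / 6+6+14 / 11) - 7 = 807071051 / 129800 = 6217.80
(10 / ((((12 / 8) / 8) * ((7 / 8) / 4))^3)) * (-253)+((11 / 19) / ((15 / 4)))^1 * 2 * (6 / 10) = -161296153809032 / 4398975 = -36666758.46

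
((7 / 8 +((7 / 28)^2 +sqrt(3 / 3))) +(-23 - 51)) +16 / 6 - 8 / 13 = -43687 / 624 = -70.01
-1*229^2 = -52441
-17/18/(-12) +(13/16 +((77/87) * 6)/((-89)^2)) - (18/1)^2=-32063404819/99234288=-323.11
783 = 783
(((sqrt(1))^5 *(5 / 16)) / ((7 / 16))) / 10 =1 / 14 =0.07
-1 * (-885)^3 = 693154125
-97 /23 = -4.22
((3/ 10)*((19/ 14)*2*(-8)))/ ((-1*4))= 57/ 35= 1.63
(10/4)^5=3125/32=97.66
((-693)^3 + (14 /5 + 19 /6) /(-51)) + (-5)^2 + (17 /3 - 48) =-509203238909 /1530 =-332812574.45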